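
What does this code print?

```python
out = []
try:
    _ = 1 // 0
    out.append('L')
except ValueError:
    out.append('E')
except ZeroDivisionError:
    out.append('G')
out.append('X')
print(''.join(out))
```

Execution trace: 'G' (except ZeroDivisionError) → 'X' (after the try/except). Output: GX

Answer: GX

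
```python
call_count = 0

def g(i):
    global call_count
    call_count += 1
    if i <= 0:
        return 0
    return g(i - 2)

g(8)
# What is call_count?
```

Linear recursion stepping by 2: 5 calls from i=8 down to ≤0.

Answer: 5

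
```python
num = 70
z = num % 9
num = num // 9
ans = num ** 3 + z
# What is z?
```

Trace:
`num = 70` → num = 70
`z = num % 9` → z = 7
`num = num // 9` → num = 7
`ans = num ** 3 + z` → ans = 350
So z = 7

Answer: 7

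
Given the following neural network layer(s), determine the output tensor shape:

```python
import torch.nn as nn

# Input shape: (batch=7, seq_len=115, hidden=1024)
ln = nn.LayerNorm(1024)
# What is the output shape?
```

Input: (7, 115, 1024) -> Output: (7, 115, 1024)

Answer: (7, 115, 1024)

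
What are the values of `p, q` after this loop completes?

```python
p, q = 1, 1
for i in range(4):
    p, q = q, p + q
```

Fibonacci: after 4 iterations
`p, q` takes the values: (1, 1) → (1, 2) → (2, 3) → (3, 5) → (5, 8)

Answer: 5, 8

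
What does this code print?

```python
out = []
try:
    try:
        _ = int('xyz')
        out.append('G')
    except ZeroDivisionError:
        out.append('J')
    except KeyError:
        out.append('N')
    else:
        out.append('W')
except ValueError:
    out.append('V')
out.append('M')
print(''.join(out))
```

Execution trace: 'V' (outer except ValueError) → 'M' (after the try/except). Output: VM

Answer: VM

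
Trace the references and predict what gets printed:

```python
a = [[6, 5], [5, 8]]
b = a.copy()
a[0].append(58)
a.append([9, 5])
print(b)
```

Key concept: shallow copy with nested lists.
Step by step:
`a = [[6, 5], [5, 8]]` → a = [[6, 5], [5, 8]]
`b = a.copy()` → b = [[6, 5], [5, 8]]
`a[0].append(58)` → a = [[6, 5, 58], [5, 8]]; b = [[6, 5, 58], [5, 8]]
`a.append([9, 5])` → a = [[6, 5, 58], [5, 8], [9, 5]]
`print(b)` → prints [[6, 5, 58], [5, 8]]

Answer: [[6, 5, 58], [5, 8]]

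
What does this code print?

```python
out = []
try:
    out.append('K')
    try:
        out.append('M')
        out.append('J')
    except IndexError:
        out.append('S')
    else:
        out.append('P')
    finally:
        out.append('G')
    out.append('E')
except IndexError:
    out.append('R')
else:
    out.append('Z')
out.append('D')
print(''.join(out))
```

Execution trace: 'K' (try body) → 'M' (inner try body) → 'J' (inner try body, no exception) → 'P' (inner else) → 'G' (inner finally) → 'E' (try body, no exception) → 'Z' (else) → 'D' (after the try/except). Output: KMJPGEZD

Answer: KMJPGEZD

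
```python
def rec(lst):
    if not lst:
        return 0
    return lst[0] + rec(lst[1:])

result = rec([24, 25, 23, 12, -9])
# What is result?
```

24 + 25 + 23 + 12 + (-9) + 0 = 75

Answer: 75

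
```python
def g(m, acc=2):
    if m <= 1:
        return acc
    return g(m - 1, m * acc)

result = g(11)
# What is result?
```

Accumulator trace (n, acc): (11, 2) -> (10, 22) -> (9, 220) -> (8, 1980) -> (7, 15840) -> (6, 110880) -> (5, 665280) -> (4, 3326400) -> (3, 13305600) -> (2, 39916800) -> (1, 79833600) -> return 79833600

Answer: 79833600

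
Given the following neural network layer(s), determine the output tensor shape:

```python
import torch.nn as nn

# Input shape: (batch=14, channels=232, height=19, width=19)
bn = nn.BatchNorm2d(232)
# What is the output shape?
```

Input: (14, 232, 19, 19) -> Output: (14, 232, 19, 19)

Answer: (14, 232, 19, 19)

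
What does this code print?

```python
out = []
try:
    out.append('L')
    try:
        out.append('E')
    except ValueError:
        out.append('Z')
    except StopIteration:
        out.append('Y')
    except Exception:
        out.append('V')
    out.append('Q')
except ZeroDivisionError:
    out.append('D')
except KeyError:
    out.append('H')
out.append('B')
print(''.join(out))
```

Execution trace: 'L' (try body) → 'E' (inner try body, no exception) → 'Q' (try body, no exception) → 'B' (after the try/except). Output: LEQB

Answer: LEQB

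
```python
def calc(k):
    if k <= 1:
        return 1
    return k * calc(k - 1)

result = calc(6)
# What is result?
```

calc(6) = 6 * 5 * 4 * 3 * 2 * 1 = 720

Answer: 720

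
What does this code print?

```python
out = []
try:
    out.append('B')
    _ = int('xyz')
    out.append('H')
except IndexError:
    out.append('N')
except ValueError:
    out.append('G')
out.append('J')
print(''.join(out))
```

Execution trace: 'B' (try body) → 'G' (except ValueError) → 'J' (after the try/except). Output: BGJ

Answer: BGJ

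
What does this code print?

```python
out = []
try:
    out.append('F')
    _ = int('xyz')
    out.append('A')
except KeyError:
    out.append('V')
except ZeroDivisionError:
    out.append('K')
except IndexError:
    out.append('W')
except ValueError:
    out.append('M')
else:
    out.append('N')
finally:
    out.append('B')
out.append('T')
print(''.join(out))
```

Execution trace: 'F' (try body) → 'M' (except ValueError) → 'B' (finally) → 'T' (after the try/except). Output: FMBT

Answer: FMBT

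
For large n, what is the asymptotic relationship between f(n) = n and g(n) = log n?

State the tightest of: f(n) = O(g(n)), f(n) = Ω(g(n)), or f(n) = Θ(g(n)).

n vs log n: f(n) = Ω(g(n)) but not O(g(n)) — n grows strictly faster than log n.

Answer: f(n) = Ω(g(n)) but not O(g(n)) — n grows strictly faster than log n.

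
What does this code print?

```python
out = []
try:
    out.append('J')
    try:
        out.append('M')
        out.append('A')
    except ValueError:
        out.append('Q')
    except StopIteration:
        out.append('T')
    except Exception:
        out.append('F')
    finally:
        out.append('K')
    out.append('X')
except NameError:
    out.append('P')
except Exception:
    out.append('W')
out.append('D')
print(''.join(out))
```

Execution trace: 'J' (try body) → 'M' (inner try body) → 'A' (inner try body, no exception) → 'K' (inner finally) → 'X' (try body, no exception) → 'D' (after the try/except). Output: JMAKXD

Answer: JMAKXD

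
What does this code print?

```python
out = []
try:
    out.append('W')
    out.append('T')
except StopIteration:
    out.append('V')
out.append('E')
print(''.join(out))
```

Execution trace: 'W' (try body) → 'T' (try body, no exception) → 'E' (after the try/except). Output: WTE

Answer: WTE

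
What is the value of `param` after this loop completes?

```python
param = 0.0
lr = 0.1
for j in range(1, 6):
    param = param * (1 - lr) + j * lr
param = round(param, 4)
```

Moving average with lr=0.1
`param` takes the values: 0.0 → 0.1 → 0.29 → 0.561 → 0.9049 → 1.31441 → 1.3144

Answer: 1.3144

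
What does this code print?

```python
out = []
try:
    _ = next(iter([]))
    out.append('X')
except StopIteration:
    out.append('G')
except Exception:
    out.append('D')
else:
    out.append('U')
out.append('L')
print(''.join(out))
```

Execution trace: 'G' (except StopIteration) → 'L' (after the try/except). Output: GL

Answer: GL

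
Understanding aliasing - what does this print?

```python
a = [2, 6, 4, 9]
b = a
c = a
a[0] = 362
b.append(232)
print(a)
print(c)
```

Key concept: multiple aliases.
Step by step:
`a = [2, 6, 4, 9]` → a = [2, 6, 4, 9]
`b = a` → b = [2, 6, 4, 9] (same object as a)
`c = a` → c = [2, 6, 4, 9] (same object as a, b)
`a[0] = 362` → a = [362, 6, 4, 9] (same object as b, c); b = [362, 6, 4, 9] (same object as a, c); c = [362, 6, 4, 9] (same object as a, b)
`b.append(232)` → a = [362, 6, 4, 9, 232] (same object as b, c); b = [362, 6, 4, 9, 232] (same object as a, c); c = [362, 6, 4, 9, 232] (same object as a, b)
`print(a)` → prints [362, 6, 4, 9, 232]
`print(c)` → prints [362, 6, 4, 9, 232]

Answer:
[362, 6, 4, 9, 232]
[362, 6, 4, 9, 232]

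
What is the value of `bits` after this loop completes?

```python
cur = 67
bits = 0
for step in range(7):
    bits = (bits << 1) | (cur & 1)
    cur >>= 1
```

Reverse lowest 7 bits of 67
`bits` takes the values: 0 → 1 → 3 → 6 → 12 → 24 → 48 → 97

Answer: 97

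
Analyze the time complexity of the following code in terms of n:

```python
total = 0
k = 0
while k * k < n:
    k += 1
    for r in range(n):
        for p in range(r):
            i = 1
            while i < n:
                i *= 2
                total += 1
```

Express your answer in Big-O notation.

Each loop level contributes: √n × n × n × log n. Multiplying the contributions gives O(n^2√n log n).

Answer: O(n^2√n log n)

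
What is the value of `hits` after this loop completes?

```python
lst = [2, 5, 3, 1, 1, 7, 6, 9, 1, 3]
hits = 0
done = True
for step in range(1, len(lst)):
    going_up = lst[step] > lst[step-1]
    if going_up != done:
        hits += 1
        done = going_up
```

Count direction changes in [2, 5, 3, 1, 1, 7, 6, 9, 1, 3]
`hits` takes the values: 0 → 1 → 2 → 3 → 4 → 5 → 6

Answer: 6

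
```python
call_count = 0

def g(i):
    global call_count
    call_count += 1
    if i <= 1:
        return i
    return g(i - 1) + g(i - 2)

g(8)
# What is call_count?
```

Calls(i) = 1 + Calls(i-1) + Calls(i-2); Calls(0)=Calls(1)=1. For i=8 this gives 67.

Answer: 67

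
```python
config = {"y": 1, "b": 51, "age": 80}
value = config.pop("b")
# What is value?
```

Trace:
`config = {"y": 1, "b": 51, "age": 80}` → config = {'y': 1, 'b': 51, 'age': 80}
`value = config.pop("b")` → config = {'y': 1, 'age': 80}; value = 51
So value = 51

Answer: 51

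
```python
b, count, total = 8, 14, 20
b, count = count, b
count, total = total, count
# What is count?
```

Trace:
`b, count, total = 8, 14, 20` → b = 8; count = 14; total = 20
`b, count = count, b` → b = 14; count = 8
`count, total = total, count` → count = 20; total = 8
So count = 20

Answer: 20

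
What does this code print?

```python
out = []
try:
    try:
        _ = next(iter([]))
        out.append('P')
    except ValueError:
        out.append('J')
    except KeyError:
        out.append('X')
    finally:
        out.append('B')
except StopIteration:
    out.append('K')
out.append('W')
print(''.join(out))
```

Execution trace: 'B' (finally) → 'K' (outer except StopIteration) → 'W' (after the try/except). Output: BKW

Answer: BKW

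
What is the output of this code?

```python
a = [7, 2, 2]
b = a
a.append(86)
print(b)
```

Key concept: basic list aliasing.
Step by step:
`a = [7, 2, 2]` → a = [7, 2, 2]
`b = a` → b = [7, 2, 2] (same object as a)
`a.append(86)` → a = [7, 2, 2, 86] (same object as b); b = [7, 2, 2, 86] (same object as a)
`print(b)` → prints [7, 2, 2, 86]

Answer: [7, 2, 2, 86]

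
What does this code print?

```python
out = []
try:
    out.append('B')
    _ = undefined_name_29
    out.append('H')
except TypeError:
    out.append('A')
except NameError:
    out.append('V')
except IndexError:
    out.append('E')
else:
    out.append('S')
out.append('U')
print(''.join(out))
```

Execution trace: 'B' (try body) → 'V' (except NameError) → 'U' (after the try/except). Output: BVU

Answer: BVU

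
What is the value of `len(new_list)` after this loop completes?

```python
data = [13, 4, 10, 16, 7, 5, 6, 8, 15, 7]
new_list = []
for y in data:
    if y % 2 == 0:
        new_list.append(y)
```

Count even numbers in [13, 4, 10, 16, 7, 5, 6, 8, 15, 7]
`new_list` takes the values: [] → [4] → [4, 10] → [4, 10, 16] → [4, 10, 16, 6] → [4, 10, 16, 6, 8]
So `len(new_list)` = 5

Answer: 5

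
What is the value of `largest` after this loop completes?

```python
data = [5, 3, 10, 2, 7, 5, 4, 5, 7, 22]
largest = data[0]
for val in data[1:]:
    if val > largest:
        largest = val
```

Maximum of [5, 3, 10, 2, 7, 5, 4, 5, 7, 22]
`largest` takes the values: 5 → 10 → 22

Answer: 22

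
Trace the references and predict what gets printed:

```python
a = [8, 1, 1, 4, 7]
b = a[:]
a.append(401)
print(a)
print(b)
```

Key concept: slice [:] creates copy.
Step by step:
`a = [8, 1, 1, 4, 7]` → a = [8, 1, 1, 4, 7]
`b = a[:]` → b = [8, 1, 1, 4, 7]
`a.append(401)` → a = [8, 1, 1, 4, 7, 401]
`print(a)` → prints [8, 1, 1, 4, 7, 401]
`print(b)` → prints [8, 1, 1, 4, 7]

Answer:
[8, 1, 1, 4, 7, 401]
[8, 1, 1, 4, 7]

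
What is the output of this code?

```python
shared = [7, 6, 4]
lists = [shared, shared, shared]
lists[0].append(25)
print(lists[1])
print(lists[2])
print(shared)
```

Key concept: list of same reference.
Step by step:
`shared = [7, 6, 4]` → shared = [7, 6, 4]
`lists = [shared, shared, shared]` → lists = [[7, 6, 4], [7, 6, 4], [7, 6, 4]]
`lists[0].append(25)` → shared = [7, 6, 4, 25]; lists = [[7, 6, 4, 25], [7, 6, 4, 25], [7, 6, 4, 25]]
`print(lists[1])` → prints [7, 6, 4, 25]
`print(lists[2])` → prints [7, 6, 4, 25]
`print(shared)` → prints [7, 6, 4, 25]

Answer:
[7, 6, 4, 25]
[7, 6, 4, 25]
[7, 6, 4, 25]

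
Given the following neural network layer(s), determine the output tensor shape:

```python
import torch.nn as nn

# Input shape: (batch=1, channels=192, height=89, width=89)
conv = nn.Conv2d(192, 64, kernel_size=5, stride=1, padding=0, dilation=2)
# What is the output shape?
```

Input: (1, 192, 89, 89) -> Output: (1, 64, 81, 81)

Answer: (1, 64, 81, 81)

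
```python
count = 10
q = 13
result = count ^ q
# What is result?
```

Trace:
`count = 10` → count = 10
`q = 13` → q = 13
`result = count ^ q` → result = 7
So result = 7

Answer: 7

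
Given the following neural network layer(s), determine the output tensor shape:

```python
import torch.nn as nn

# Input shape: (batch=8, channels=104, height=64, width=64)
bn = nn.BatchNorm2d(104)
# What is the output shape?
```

Input: (8, 104, 64, 64) -> Output: (8, 104, 64, 64)

Answer: (8, 104, 64, 64)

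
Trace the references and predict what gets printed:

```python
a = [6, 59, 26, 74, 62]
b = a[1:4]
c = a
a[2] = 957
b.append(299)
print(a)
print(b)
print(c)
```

Key concept: slice vs alias.
Step by step:
`a = [6, 59, 26, 74, 62]` → a = [6, 59, 26, 74, 62]
`b = a[1:4]` → b = [59, 26, 74]
`c = a` → c = [6, 59, 26, 74, 62] (same object as a)
`a[2] = 957` → a = [6, 59, 957, 74, 62] (same object as c); c = [6, 59, 957, 74, 62] (same object as a)
`b.append(299)` → b = [59, 26, 74, 299]
`print(a)` → prints [6, 59, 957, 74, 62]
`print(b)` → prints [59, 26, 74, 299]
`print(c)` → prints [6, 59, 957, 74, 62]

Answer:
[6, 59, 957, 74, 62]
[59, 26, 74, 299]
[6, 59, 957, 74, 62]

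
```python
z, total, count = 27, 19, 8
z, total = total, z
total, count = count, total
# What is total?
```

Trace:
`z, total, count = 27, 19, 8` → z = 27; total = 19; count = 8
`z, total = total, z` → z = 19; total = 27
`total, count = count, total` → total = 8; count = 27
So total = 8

Answer: 8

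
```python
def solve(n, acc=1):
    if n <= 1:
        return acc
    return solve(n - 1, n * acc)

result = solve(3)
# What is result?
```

Accumulator trace (n, acc): (3, 1) -> (2, 3) -> (1, 6) -> return 6

Answer: 6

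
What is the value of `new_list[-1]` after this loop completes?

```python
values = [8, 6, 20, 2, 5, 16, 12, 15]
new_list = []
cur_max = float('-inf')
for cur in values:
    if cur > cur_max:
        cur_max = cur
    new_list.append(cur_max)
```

Running max ends at 20
`new_list` takes the values: [] → [8] → [8, 8] → [8, 8, 20] → [8, 8, 20, 20] → [8, 8, 20, 20, 20] → [8, 8, 20, 20, 20, 20] → [8, 8, 20, 20, 20, 20, 20] → [8, 8, 20, 20, 20, 20, 20, 20]
So `new_list[-1]` = 20

Answer: 20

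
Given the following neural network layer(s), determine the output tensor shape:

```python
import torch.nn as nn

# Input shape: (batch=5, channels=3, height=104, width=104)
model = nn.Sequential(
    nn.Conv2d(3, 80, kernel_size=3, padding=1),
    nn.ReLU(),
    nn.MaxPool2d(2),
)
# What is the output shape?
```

Input: (5, 3, 104, 104) -> after Conv2d: (5, 80, 104, 104) -> after ReLU: (5, 80, 104, 104) -> Output: (5, 80, 52, 52)

Answer: (5, 80, 52, 52)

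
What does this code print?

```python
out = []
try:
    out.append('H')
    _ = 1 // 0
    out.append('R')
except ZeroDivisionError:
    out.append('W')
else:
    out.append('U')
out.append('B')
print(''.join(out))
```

Execution trace: 'H' (try body) → 'W' (except ZeroDivisionError) → 'B' (after the try/except). Output: HWB

Answer: HWB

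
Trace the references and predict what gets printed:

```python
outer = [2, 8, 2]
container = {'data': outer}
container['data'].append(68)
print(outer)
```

Key concept: dict holds reference to list.
Step by step:
`outer = [2, 8, 2]` → outer = [2, 8, 2]
`container = {'data': outer}` → container = {'data': [2, 8, 2]}
`container['data'].append(68)` → outer = [2, 8, 2, 68]; container = {'data': [2, 8, 2, 68]}
`print(outer)` → prints [2, 8, 2, 68]

Answer: [2, 8, 2, 68]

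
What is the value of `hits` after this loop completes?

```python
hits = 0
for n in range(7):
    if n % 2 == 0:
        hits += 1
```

Count numbers divisible by 2 in range(7)
`hits` takes the values: 0 → 1 → 2 → 3 → 4

Answer: 4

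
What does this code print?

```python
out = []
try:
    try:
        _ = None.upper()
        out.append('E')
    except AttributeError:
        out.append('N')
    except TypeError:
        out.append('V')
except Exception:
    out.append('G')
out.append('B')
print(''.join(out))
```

Execution trace: 'N' (inner except AttributeError) → 'B' (after the try/except). Output: NB

Answer: NB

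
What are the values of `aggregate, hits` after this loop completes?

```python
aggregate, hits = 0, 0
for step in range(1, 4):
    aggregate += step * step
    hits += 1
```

Sum of squares and count
`aggregate, hits` takes the values: (0, 0) → (1, 0) → (1, 1) → (5, 1) → (5, 2) → (14, 2) → (14, 3)

Answer: 14, 3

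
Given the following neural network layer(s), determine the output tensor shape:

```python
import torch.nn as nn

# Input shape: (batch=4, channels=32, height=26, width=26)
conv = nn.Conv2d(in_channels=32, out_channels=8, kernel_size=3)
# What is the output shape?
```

Input: (4, 32, 26, 26) -> Output: (4, 8, 24, 24)

Answer: (4, 8, 24, 24)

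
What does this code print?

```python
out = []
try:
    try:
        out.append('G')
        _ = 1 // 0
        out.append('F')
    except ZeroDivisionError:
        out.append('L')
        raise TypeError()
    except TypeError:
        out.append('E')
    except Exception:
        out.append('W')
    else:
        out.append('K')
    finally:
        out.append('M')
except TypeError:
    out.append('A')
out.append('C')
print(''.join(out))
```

Execution trace: 'G' (inner try body) → 'L' (inner except ZeroDivisionError) → 'M' (inner finally) → 'A' (outer except TypeError) → 'C' (after the try/except). Output: GLMAC

Answer: GLMAC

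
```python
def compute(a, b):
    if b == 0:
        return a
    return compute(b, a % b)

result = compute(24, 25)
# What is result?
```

compute(24, 25) -> compute(25, 24) -> compute(24, 1) -> compute(1, 0) -> 1

Answer: 1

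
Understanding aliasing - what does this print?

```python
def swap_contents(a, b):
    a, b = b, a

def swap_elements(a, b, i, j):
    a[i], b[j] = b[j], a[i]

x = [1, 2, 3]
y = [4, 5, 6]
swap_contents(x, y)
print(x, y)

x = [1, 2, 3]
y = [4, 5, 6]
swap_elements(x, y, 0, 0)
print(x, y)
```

Key concept: parameter rebinding vs mutation.
Step by step:
`x = [1, 2, 3]` → x = [1, 2, 3]
`y = [4, 5, 6]` → y = [4, 5, 6]
`swap_contents(x, y)` → no visible change to tracked variables
`print(x, y)` → prints [1, 2, 3] [4, 5, 6]
`x = [1, 2, 3]` → x = [1, 2, 3]
`y = [4, 5, 6]` → y = [4, 5, 6]
`swap_elements(x, y, 0, 0)` → x = [4, 2, 3]; y = [1, 5, 6]
`print(x, y)` → prints [4, 2, 3] [1, 5, 6]

Answer:
[1, 2, 3] [4, 5, 6]
[4, 2, 3] [1, 5, 6]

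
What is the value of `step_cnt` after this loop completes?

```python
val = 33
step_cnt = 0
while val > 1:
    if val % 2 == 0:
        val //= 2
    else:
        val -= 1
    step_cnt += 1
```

Steps to reduce 33 to 1
`step_cnt` takes the values: 0 → 1 → 2 → 3 → 4 → 5 → 6

Answer: 6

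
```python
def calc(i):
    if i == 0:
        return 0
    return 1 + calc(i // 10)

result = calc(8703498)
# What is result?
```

Count of digits of 8703498: 7

Answer: 7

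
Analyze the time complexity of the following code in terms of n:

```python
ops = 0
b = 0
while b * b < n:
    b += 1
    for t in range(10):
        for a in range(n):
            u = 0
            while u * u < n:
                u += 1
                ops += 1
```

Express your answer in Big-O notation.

Each loop level contributes: √n × 1 × n × √n. Multiplying the contributions gives O(n^2).

Answer: O(n^2)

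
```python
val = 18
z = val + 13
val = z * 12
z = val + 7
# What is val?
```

Trace:
`val = 18` → val = 18
`z = val + 13` → z = 31
`val = z * 12` → val = 372
`z = val + 7` → z = 379
So val = 372

Answer: 372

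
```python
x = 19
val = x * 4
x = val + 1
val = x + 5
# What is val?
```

Trace:
`x = 19` → x = 19
`val = x * 4` → val = 76
`x = val + 1` → x = 77
`val = x + 5` → val = 82
So val = 82

Answer: 82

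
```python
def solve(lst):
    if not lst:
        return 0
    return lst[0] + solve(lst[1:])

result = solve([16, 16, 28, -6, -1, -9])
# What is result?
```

16 + 16 + 28 + (-6) + (-1) + (-9) + 0 = 44

Answer: 44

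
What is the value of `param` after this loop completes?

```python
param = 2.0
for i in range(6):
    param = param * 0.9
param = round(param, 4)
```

Exponential decay: 2.0 * 0.9^6
`param` takes the values: 2.0 → 1.8 → 1.62 → 1.458 → 1.3122 → 1.18098 → 1.062882 → 1.0629

Answer: 1.0629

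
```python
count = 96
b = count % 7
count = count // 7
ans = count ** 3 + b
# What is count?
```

Trace:
`count = 96` → count = 96
`b = count % 7` → b = 5
`count = count // 7` → count = 13
`ans = count ** 3 + b` → ans = 2202
So count = 13

Answer: 13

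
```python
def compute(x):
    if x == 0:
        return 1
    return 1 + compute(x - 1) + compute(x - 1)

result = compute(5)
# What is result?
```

compute(x) = 1 + 2·compute(x-1), compute(0)=1. Closed form: (1+1)·2^5 - 1 = 63.

Answer: 63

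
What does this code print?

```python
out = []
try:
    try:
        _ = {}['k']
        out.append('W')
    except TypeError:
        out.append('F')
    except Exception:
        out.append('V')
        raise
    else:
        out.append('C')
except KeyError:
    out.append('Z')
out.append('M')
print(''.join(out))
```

Execution trace: 'V' (inner except Exception) → 'Z' (outer except KeyError) → 'M' (after the try/except). Output: VZM

Answer: VZM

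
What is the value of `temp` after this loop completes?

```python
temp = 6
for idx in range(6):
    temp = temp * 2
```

Multiply by 2, 6 times: 6 * 2^6 = 384
`temp` takes the values: 6 → 12 → 24 → 48 → 96 → 192 → 384

Answer: 384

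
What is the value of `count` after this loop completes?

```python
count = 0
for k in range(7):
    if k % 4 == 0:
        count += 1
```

Count numbers divisible by 4 in range(7)
`count` takes the values: 0 → 1 → 2

Answer: 2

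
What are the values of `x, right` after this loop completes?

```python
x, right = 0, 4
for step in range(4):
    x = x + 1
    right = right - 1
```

x goes 0→4, right goes 4→0
`x, right` takes the values: (0, 4) → (1, 4) → (1, 3) → (2, 3) → (2, 2) → (3, 2) → (3, 1) → (4, 1) → (4, 0)

Answer: 4, 0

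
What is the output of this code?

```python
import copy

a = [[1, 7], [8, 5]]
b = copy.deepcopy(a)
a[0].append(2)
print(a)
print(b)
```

Key concept: deep copy is fully independent.
Step by step:
`a = [[1, 7], [8, 5]]` → a = [[1, 7], [8, 5]]
`b = copy.deepcopy(a)` → b = [[1, 7], [8, 5]]
`a[0].append(2)` → a = [[1, 7, 2], [8, 5]]
`print(a)` → prints [[1, 7, 2], [8, 5]]
`print(b)` → prints [[1, 7], [8, 5]]

Answer:
[[1, 7, 2], [8, 5]]
[[1, 7], [8, 5]]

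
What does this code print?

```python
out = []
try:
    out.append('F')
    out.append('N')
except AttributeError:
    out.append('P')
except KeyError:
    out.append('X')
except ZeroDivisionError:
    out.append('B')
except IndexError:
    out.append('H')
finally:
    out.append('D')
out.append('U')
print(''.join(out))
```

Execution trace: 'F' (try body) → 'N' (try body, no exception) → 'D' (finally) → 'U' (after the try/except). Output: FNDU

Answer: FNDU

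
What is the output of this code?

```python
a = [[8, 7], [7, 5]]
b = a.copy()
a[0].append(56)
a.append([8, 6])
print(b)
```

Key concept: shallow copy with nested lists.
Step by step:
`a = [[8, 7], [7, 5]]` → a = [[8, 7], [7, 5]]
`b = a.copy()` → b = [[8, 7], [7, 5]]
`a[0].append(56)` → a = [[8, 7, 56], [7, 5]]; b = [[8, 7, 56], [7, 5]]
`a.append([8, 6])` → a = [[8, 7, 56], [7, 5], [8, 6]]
`print(b)` → prints [[8, 7, 56], [7, 5]]

Answer: [[8, 7, 56], [7, 5]]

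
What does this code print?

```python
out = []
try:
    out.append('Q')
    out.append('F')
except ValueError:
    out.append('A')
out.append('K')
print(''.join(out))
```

Execution trace: 'Q' (try body) → 'F' (try body, no exception) → 'K' (after the try/except). Output: QFK

Answer: QFK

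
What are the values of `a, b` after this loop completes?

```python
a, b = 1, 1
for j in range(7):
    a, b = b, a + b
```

Fibonacci: after 7 iterations
`a, b` takes the values: (1, 1) → (1, 2) → (2, 3) → (3, 5) → (5, 8) → (8, 13) → (13, 21) → (21, 34)

Answer: 21, 34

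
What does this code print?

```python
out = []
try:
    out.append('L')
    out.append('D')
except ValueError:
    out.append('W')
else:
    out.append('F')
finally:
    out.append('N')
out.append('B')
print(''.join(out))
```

Execution trace: 'L' (try body) → 'D' (try body, no exception) → 'F' (else) → 'N' (finally) → 'B' (after the try/except). Output: LDFNB

Answer: LDFNB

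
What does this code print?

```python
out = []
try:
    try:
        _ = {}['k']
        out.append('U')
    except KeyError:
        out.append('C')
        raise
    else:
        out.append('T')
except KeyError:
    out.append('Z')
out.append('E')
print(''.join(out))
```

Execution trace: 'C' (inner except KeyError) → 'Z' (outer except KeyError) → 'E' (after the try/except). Output: CZE

Answer: CZE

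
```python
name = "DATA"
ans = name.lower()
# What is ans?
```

Trace:
`name = "DATA"` → name = 'DATA'
`ans = name.lower()` → ans = 'data'
So ans = 'data'

Answer: 'data'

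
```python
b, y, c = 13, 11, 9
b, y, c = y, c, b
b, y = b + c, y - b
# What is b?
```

Trace:
`b, y, c = 13, 11, 9` → b = 13; y = 11; c = 9
`b, y, c = y, c, b` → b = 11; y = 9; c = 13
`b, y = b + c, y - b` → b = 24; y = -2
So b = 24

Answer: 24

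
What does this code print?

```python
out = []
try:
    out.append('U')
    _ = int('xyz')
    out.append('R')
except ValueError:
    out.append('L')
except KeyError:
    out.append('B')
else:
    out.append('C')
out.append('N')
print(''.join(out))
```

Execution trace: 'U' (try body) → 'L' (except ValueError) → 'N' (after the try/except). Output: ULN

Answer: ULN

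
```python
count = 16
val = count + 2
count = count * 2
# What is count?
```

Trace:
`count = 16` → count = 16
`val = count + 2` → val = 18
`count = count * 2` → count = 32
So count = 32

Answer: 32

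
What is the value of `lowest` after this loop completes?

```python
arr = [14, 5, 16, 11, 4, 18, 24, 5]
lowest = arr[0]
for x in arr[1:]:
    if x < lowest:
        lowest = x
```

Minimum of [14, 5, 16, 11, 4, 18, 24, 5]
`lowest` takes the values: 14 → 5 → 4

Answer: 4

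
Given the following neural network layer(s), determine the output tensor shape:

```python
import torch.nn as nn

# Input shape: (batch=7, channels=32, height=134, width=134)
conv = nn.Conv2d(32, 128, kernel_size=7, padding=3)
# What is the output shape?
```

Input: (7, 32, 134, 134) -> Output: (7, 128, 134, 134)

Answer: (7, 128, 134, 134)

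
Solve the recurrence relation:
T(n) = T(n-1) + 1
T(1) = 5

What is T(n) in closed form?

Unrolling: T(n) = T(1) + 1·(n-1) = 5 + 1(n-1) = n + 4.

Answer: T(n) = n + 4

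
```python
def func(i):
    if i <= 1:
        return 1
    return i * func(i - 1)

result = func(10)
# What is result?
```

func(10) = 10 * 9 * 8 * 7 * 6 * 5 * 4 * 3 * 2 * 1 = 3628800

Answer: 3628800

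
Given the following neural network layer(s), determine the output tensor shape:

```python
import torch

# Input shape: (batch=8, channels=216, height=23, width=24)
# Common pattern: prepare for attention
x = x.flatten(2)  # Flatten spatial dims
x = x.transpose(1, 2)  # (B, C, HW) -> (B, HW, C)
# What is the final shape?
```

Input: (8, 216, 23, 24) -> after flatten(2): (8, 216, 552) -> Output: (8, 552, 216)

Answer: (8, 552, 216)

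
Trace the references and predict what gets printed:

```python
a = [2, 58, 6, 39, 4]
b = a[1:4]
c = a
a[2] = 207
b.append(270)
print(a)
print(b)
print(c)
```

Key concept: slice vs alias.
Step by step:
`a = [2, 58, 6, 39, 4]` → a = [2, 58, 6, 39, 4]
`b = a[1:4]` → b = [58, 6, 39]
`c = a` → c = [2, 58, 6, 39, 4] (same object as a)
`a[2] = 207` → a = [2, 58, 207, 39, 4] (same object as c); c = [2, 58, 207, 39, 4] (same object as a)
`b.append(270)` → b = [58, 6, 39, 270]
`print(a)` → prints [2, 58, 207, 39, 4]
`print(b)` → prints [58, 6, 39, 270]
`print(c)` → prints [2, 58, 207, 39, 4]

Answer:
[2, 58, 207, 39, 4]
[58, 6, 39, 270]
[2, 58, 207, 39, 4]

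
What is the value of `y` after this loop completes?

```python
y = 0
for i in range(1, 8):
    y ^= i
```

XOR of 1 to 7
`y` takes the values: 0 → 1 → 3 → 0 → 4 → 1 → 7 → 0

Answer: 0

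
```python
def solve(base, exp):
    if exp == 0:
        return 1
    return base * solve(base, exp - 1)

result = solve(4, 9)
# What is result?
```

solve(4, 9) = 4 * 4 * 4 * 4 * 4 * 4 * 4 * 4 * 4 = 262144

Answer: 262144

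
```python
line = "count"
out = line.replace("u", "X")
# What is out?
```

Trace:
`line = "count"` → line = 'count'
`out = line.replace("u", "X")` → out = 'coXnt'
So out = 'coXnt'

Answer: 'coXnt'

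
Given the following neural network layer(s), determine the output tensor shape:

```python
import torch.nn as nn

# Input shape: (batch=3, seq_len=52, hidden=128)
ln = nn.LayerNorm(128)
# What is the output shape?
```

Input: (3, 52, 128) -> Output: (3, 52, 128)

Answer: (3, 52, 128)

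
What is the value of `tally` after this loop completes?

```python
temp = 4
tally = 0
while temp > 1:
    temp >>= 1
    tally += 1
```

Count right shifts until 1
`tally` takes the values: 0 → 1 → 2

Answer: 2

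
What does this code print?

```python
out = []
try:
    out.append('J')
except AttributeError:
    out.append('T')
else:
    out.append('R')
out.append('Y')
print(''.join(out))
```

Execution trace: 'J' (try body, no exception) → 'R' (else) → 'Y' (after the try/except). Output: JRY

Answer: JRY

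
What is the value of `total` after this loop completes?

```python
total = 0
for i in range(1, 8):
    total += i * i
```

Sum of squares 1² to 7² = 140
`total` takes the values: 0 → 1 → 5 → 14 → 30 → 55 → 91 → 140

Answer: 140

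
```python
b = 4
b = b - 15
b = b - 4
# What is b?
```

Trace:
`b = 4` → b = 4
`b = b - 15` → b = -11
`b = b - 4` → b = -15
So b = -15

Answer: -15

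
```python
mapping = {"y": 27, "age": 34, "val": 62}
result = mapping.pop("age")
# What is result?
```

Trace:
`mapping = {"y": 27, "age": 34, "val": 62}` → mapping = {'y': 27, 'age': 34, 'val': 62}
`result = mapping.pop("age")` → mapping = {'y': 27, 'val': 62}; result = 34
So result = 34

Answer: 34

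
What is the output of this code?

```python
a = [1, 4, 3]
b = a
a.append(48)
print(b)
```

Key concept: basic list aliasing.
Step by step:
`a = [1, 4, 3]` → a = [1, 4, 3]
`b = a` → b = [1, 4, 3] (same object as a)
`a.append(48)` → a = [1, 4, 3, 48] (same object as b); b = [1, 4, 3, 48] (same object as a)
`print(b)` → prints [1, 4, 3, 48]

Answer: [1, 4, 3, 48]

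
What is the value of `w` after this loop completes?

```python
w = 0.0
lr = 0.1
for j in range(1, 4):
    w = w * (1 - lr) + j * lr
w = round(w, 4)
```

Moving average with lr=0.1
`w` takes the values: 0.0 → 0.1 → 0.29 → 0.561

Answer: 0.561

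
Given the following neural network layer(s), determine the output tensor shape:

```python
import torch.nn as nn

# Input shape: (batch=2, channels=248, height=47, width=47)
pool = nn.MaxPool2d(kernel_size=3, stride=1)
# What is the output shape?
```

Input: (2, 248, 47, 47) -> Output: (2, 248, 45, 45)

Answer: (2, 248, 45, 45)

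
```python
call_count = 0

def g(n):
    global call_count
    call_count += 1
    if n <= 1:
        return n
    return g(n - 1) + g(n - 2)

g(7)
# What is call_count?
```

Calls(n) = 1 + Calls(n-1) + Calls(n-2); Calls(0)=Calls(1)=1. For n=7 this gives 41.

Answer: 41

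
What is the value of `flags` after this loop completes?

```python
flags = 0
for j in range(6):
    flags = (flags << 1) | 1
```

Build 6 consecutive 1-bits: 0b111111
`flags` takes the values: 0 → 1 → 3 → 7 → 15 → 31 → 63

Answer: 63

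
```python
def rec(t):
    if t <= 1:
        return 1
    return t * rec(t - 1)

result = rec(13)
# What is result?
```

rec(13) = 13 * 12 * 11 * 10 * 9 * 8 * 7 * 6 * 5 * 4 * 3 * 2 * 1 = 6227020800

Answer: 6227020800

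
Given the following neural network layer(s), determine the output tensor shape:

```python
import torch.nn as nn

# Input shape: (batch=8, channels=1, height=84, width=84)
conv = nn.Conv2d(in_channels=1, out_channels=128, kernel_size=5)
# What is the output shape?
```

Input: (8, 1, 84, 84) -> Output: (8, 128, 80, 80)

Answer: (8, 128, 80, 80)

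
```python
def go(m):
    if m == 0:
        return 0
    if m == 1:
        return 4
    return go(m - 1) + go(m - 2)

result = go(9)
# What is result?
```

Build up from base cases: go(0)=0, go(1)=4, go(2)=4, go(3)=8, go(4)=12, go(5)=20, go(6)=32, ..., go(9)=136

Answer: 136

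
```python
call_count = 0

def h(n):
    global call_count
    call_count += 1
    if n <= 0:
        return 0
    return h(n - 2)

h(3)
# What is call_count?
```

Linear recursion stepping by 2: 3 calls from n=3 down to ≤0.

Answer: 3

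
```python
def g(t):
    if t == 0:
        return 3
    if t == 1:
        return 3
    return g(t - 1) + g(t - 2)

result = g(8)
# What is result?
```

Build up from base cases: g(0)=3, g(1)=3, g(2)=6, g(3)=9, g(4)=15, g(5)=24, g(6)=39, ..., g(8)=102

Answer: 102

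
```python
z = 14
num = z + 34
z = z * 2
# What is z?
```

Trace:
`z = 14` → z = 14
`num = z + 34` → num = 48
`z = z * 2` → z = 28
So z = 28

Answer: 28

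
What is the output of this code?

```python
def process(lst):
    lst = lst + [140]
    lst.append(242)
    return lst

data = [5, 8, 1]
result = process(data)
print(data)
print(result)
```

Key concept: rebinding parameter vs mutation.
Step by step:
`data = [5, 8, 1]` → data = [5, 8, 1]
`result = process(data)` → result = [5, 8, 1, 140, 242]
`print(data)` → prints [5, 8, 1]
`print(result)` → prints [5, 8, 1, 140, 242]

Answer:
[5, 8, 1]
[5, 8, 1, 140, 242]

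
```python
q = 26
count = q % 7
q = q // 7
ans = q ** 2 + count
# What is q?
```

Trace:
`q = 26` → q = 26
`count = q % 7` → count = 5
`q = q // 7` → q = 3
`ans = q ** 2 + count` → ans = 14
So q = 3

Answer: 3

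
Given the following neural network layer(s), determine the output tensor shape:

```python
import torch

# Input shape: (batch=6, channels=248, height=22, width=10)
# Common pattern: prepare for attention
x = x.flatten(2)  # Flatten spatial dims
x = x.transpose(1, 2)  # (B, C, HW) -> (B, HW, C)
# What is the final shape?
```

Input: (6, 248, 22, 10) -> after flatten(2): (6, 248, 220) -> Output: (6, 220, 248)

Answer: (6, 220, 248)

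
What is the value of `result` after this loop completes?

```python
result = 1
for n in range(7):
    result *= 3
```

3^7 = 2187
`result` takes the values: 1 → 3 → 9 → 27 → 81 → 243 → 729 → 2187

Answer: 2187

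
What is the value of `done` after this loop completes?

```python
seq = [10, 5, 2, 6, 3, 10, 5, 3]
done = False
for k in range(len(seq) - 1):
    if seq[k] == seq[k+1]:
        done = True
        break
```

Check consecutive duplicates in [10, 5, 2, 6, 3, 10, 5, 3]
`done` takes the values: False

Answer: False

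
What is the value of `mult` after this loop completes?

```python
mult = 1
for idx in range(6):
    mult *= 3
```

3^6 = 729
`mult` takes the values: 1 → 3 → 9 → 27 → 81 → 243 → 729

Answer: 729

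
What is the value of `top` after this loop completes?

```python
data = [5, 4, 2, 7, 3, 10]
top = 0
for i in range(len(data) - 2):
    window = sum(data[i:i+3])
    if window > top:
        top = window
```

Max sum of 3-element window in [5, 4, 2, 7, 3, 10]
`top` takes the values: 0 → 11 → 13 → 20

Answer: 20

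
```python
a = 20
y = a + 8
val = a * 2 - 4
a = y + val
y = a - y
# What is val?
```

Trace:
`a = 20` → a = 20
`y = a + 8` → y = 28
`val = a * 2 - 4` → val = 36
`a = y + val` → a = 64
`y = a - y` → y = 36
So val = 36

Answer: 36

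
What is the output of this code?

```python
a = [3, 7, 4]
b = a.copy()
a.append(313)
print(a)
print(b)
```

Key concept: list.copy() creates independent copy.
Step by step:
`a = [3, 7, 4]` → a = [3, 7, 4]
`b = a.copy()` → b = [3, 7, 4]
`a.append(313)` → a = [3, 7, 4, 313]
`print(a)` → prints [3, 7, 4, 313]
`print(b)` → prints [3, 7, 4]

Answer:
[3, 7, 4, 313]
[3, 7, 4]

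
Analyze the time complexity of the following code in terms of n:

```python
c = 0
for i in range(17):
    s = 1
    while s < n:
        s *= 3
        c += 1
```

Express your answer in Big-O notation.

Each loop level contributes: 1 × log n. Multiplying the contributions gives O(log n).

Answer: O(log n)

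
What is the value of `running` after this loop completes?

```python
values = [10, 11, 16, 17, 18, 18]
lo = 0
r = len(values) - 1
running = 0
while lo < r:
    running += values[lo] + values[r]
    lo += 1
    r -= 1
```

Sum of pairs from ends
`running` takes the values: 0 → 28 → 57 → 90

Answer: 90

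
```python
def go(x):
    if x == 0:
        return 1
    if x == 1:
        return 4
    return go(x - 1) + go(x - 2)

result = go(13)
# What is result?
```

Build up from base cases: go(0)=1, go(1)=4, go(2)=5, go(3)=9, go(4)=14, go(5)=23, go(6)=37, ..., go(13)=1076

Answer: 1076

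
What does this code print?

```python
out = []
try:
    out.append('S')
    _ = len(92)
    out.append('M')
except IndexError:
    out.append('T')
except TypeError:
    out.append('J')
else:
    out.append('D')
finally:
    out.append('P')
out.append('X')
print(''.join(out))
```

Execution trace: 'S' (try body) → 'J' (except TypeError) → 'P' (finally) → 'X' (after the try/except). Output: SJPX

Answer: SJPX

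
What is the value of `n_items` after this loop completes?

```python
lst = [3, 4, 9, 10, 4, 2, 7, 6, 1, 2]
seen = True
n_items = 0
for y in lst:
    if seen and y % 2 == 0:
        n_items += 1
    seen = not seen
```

Count even values at even positions
`n_items` takes the values: 0 → 1

Answer: 1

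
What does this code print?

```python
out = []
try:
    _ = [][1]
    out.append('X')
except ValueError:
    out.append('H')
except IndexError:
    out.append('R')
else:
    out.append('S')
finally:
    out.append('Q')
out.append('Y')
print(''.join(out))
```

Execution trace: 'R' (except IndexError) → 'Q' (finally) → 'Y' (after the try/except). Output: RQY

Answer: RQY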